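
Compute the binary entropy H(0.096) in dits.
0.1373 dits

The binary entropy function is:
H(p) = -p log(p) - (1-p) log(1-p)

H(0.096) = -0.096 × log_10(0.096) - 0.904 × log_10(0.904)
H(0.096) = 0.1373 dits

Note: Binary entropy is maximized at p=0.5 (H=1 bit) and minimized at p=0 or p=1 (H=0).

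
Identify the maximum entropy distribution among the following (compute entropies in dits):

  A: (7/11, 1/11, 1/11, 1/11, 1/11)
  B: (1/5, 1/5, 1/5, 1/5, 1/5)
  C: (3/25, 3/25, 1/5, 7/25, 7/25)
B

For a discrete distribution over n outcomes, entropy is maximized by the uniform distribution.

Computing entropies:
H(A) = 0.5036 dits
H(B) = 0.6990 dits
H(C) = 0.6704 dits

The uniform distribution (where all probabilities equal 1/5) achieves the maximum entropy of log_10(5) = 0.6990 dits.

Distribution B has the highest entropy.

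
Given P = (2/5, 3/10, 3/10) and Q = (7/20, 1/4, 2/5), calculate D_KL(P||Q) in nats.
0.0218 nats

KL divergence: D_KL(P||Q) = Σ p(x) log(p(x)/q(x))

Computing term by term:
  x=0: 2/5 × log_e[(2/5)/(7/20)] = 2/5 × 0.1335 = 0.0534
  x=1: 3/10 × log_e[(3/10)/(1/4)] = 3/10 × 0.1823 = 0.0547
  x=2: 3/10 × log_e[(3/10)/(2/5)] = 3/10 × -0.2877 = -0.0863

D_KL(P||Q) = 0.0218 nats

Note: KL divergence is always non-negative and equals 0 iff P = Q.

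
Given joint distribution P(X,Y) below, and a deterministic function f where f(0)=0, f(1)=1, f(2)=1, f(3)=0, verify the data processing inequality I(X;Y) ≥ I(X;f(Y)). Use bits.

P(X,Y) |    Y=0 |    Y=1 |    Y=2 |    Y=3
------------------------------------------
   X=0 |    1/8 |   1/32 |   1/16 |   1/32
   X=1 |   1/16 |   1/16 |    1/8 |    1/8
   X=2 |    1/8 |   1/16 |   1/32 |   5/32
I(X;Y) = 0.1210, I(X;f(Y)) = 0.0366, inequality holds: 0.1210 ≥ 0.0366

Data Processing Inequality: For any Markov chain X → Y → Z, we have I(X;Y) ≥ I(X;Z).

Here Z = f(Y) is a deterministic function of Y, forming X → Y → Z.

Original I(X;Y) = 0.1210 bits

After applying f:
P(X,Z) where Z=f(Y):
- P(X,Z=0) = P(X,Y=0) + P(X,Y=3)
- P(X,Z=1) = P(X,Y=1) + P(X,Y=2)

I(X;Z) = I(X;f(Y)) = 0.0366 bits

Verification: 0.1210 ≥ 0.0366 ✓

Information cannot be created by processing; the function f can only lose information about X.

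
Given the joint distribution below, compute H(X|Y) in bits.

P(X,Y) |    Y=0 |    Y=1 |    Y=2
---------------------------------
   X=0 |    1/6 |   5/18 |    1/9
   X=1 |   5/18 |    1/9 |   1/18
0.9129 bits

Using the chain rule: H(X|Y) = H(X,Y) - H(Y)

First, compute H(X,Y) = 2.3936 bits

Marginal P(Y) = (4/9, 7/18, 1/6)
H(Y) = 1.4807 bits

H(X|Y) = H(X,Y) - H(Y) = 2.3936 - 1.4807 = 0.9129 bits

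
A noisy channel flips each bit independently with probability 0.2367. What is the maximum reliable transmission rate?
0.2105 bits

For a binary symmetric channel (BSC) with error probability p:
Capacity C = 1 - H(p) bits per symbol

where H(p) = -p log₂(p) - (1-p) log₂(1-p) is the binary entropy function.

H(0.2367) = 0.7895 bits
C = 1 - 0.7895 = 0.2105 bits per symbol

This means we can reliably transmit up to 0.2105 bits of information per channel use.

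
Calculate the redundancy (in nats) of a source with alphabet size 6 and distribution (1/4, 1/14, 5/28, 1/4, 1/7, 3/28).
0.0852 nats

Redundancy measures how far a source is from maximum entropy:
R = H_max - H(X)

Maximum entropy for 6 symbols: H_max = log_e(6) = 1.7918 nats
Actual entropy: H(X) = 1.7066 nats
Redundancy: R = 1.7918 - 1.7066 = 0.0852 nats

This redundancy represents potential for compression: the source could be compressed by 0.0852 nats per symbol.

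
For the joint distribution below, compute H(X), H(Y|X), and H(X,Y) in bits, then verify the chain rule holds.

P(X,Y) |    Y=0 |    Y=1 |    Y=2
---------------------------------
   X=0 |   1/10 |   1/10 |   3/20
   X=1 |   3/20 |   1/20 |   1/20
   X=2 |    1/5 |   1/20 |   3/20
H(X,Y) = 3.0087, H(X) = 1.5589, H(Y|X) = 1.4498 (all in bits)

Chain rule: H(X,Y) = H(X) + H(Y|X)

Left side — joint entropy directly:
H(X,Y) = -Σ p(x,y) log p(x,y) = 3.0087 bits

Right side — compute H(Y|X) from the conditional distributions:
P(X) = (7/20, 1/4, 2/5), so H(X) = 1.5589 bits
H(Y|X) = Σ_x P(X=x) · H(Y|X=x):
  P(Y|X=0) = (2/7, 2/7, 3/7), H(Y|X=0) = 1.5567, weight P(X=0) = 7/20
  P(Y|X=1) = (3/5, 1/5, 1/5), H(Y|X=1) = 1.3710, weight P(X=1) = 1/4
  P(Y|X=2) = (1/2, 1/8, 3/8), H(Y|X=2) = 1.4056, weight P(X=2) = 2/5
H(Y|X) = 1.4498 bits

H(X) + H(Y|X) = 1.5589 + 1.4498 = 3.0087 bits

Both sides equal 3.0087 bits. ✓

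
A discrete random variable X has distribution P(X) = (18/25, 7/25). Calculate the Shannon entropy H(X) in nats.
0.5930 nats

Shannon entropy is H(X) = -Σ p(x) log p(x).

For P = (18/25, 7/25):
H = -18/25 × log_e(18/25) -7/25 × log_e(7/25)
H = 0.5930 nats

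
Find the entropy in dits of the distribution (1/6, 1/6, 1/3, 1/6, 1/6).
0.6778 dits

Shannon entropy is H(X) = -Σ p(x) log p(x).

For P = (1/6, 1/6, 1/3, 1/6, 1/6):
H = -1/6 × log_10(1/6) -1/6 × log_10(1/6) -1/3 × log_10(1/3) -1/6 × log_10(1/6) -1/6 × log_10(1/6)
H = 0.6778 dits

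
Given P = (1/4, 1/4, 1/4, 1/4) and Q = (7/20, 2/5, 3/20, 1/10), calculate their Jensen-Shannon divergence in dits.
0.0156 dits

Jensen-Shannon divergence is:
JSD(P||Q) = 0.5 × D_KL(P||M) + 0.5 × D_KL(Q||M)
where M = 0.5 × (P + Q) is the mixture distribution.

M = 0.5 × (1/4, 1/4, 1/4, 1/4) + 0.5 × (7/20, 2/5, 3/20, 1/10) = (3/10, 13/40, 1/5, 7/40)

D_KL(P||M) = 0.0147 dits
D_KL(Q||M) = 0.0165 dits

JSD(P||Q) = 0.5 × 0.0147 + 0.5 × 0.0165 = 0.0156 dits

Unlike KL divergence, JSD is symmetric and bounded: 0 ≤ JSD ≤ log(2).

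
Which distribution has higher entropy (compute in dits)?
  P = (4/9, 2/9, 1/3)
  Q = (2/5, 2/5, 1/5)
P

Computing entropies in dits:
H(P) = 0.4607
H(Q) = 0.4581

Distribution P has higher entropy.

Intuition: The distribution closer to uniform (more spread out) has higher entropy.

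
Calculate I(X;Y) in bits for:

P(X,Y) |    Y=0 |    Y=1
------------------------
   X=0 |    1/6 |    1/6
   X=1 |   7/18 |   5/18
0.0045 bits

Mutual information: I(X;Y) = H(X) + H(Y) - H(X,Y)

Marginals:
P(X) = (1/3, 2/3), H(X) = 0.9183 bits
P(Y) = (5/9, 4/9), H(Y) = 0.9911 bits

Joint entropy: H(X,Y) = 1.9049 bits

I(X;Y) = 0.9183 + 0.9911 - 1.9049 = 0.0045 bits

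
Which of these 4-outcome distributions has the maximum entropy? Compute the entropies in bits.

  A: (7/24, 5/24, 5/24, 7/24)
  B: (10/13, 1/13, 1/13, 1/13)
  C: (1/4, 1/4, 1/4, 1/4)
C

For a discrete distribution over n outcomes, entropy is maximized by the uniform distribution.

Computing entropies:
H(A) = 1.9799 bits
H(B) = 1.1451 bits
H(C) = 2.0000 bits

The uniform distribution (where all probabilities equal 1/4) achieves the maximum entropy of log_2(4) = 2.0000 bits.

Distribution C has the highest entropy.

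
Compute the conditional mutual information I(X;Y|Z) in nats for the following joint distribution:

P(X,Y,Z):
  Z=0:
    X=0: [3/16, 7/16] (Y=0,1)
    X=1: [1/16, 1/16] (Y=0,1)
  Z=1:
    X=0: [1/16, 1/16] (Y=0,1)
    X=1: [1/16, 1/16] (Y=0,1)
0.0090 nats

Conditional mutual information: I(X;Y|Z) = H(X|Z) + H(Y|Z) - H(X,Y|Z)

H(Z) = 0.5623
H(X,Z) = 1.0735 → H(X|Z) = 0.5112
H(Y,Z) = 1.2130 → H(Y|Z) = 0.6507
H(X,Y,Z) = 1.7153 → H(X,Y|Z) = 1.1529

I(X;Y|Z) = 0.5112 + 0.6507 - 1.1529 = 0.0090 nats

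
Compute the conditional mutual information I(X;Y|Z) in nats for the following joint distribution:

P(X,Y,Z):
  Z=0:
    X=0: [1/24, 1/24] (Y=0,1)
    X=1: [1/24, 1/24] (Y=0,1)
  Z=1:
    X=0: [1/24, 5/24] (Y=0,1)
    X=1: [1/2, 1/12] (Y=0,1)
0.1877 nats

Conditional mutual information: I(X;Y|Z) = H(X|Z) + H(Y|Z) - H(X,Y|Z)

H(Z) = 0.4506
H(X,Z) = 1.0751 → H(X|Z) = 0.6246
H(Y,Z) = 1.1056 → H(Y|Z) = 0.6551
H(X,Y,Z) = 1.5425 → H(X,Y|Z) = 1.0920

I(X;Y|Z) = 0.6246 + 0.6551 - 1.0920 = 0.1877 nats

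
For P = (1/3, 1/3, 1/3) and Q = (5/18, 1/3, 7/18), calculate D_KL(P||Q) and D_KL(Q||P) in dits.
D_KL(P||Q) = 0.0041, D_KL(Q||P) = 0.0040

KL divergence is not symmetric: D_KL(P||Q) ≠ D_KL(Q||P) in general.

D_KL(P||Q) = 0.0041 dits
D_KL(Q||P) = 0.0040 dits

No, they are not equal!

This asymmetry is why KL divergence is not a true distance metric.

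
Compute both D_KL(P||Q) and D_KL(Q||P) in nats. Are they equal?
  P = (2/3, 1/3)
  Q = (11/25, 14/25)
D_KL(P||Q) = 0.1041, D_KL(Q||P) = 0.1077

KL divergence is not symmetric: D_KL(P||Q) ≠ D_KL(Q||P) in general.

D_KL(P||Q) = 0.1041 nats
D_KL(Q||P) = 0.1077 nats

No, they are not equal!

This asymmetry is why KL divergence is not a true distance metric.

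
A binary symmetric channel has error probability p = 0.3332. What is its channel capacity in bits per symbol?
0.0818 bits

For a binary symmetric channel (BSC) with error probability p:
Capacity C = 1 - H(p) bits per symbol

where H(p) = -p log₂(p) - (1-p) log₂(1-p) is the binary entropy function.

H(0.3332) = 0.9182 bits
C = 1 - 0.9182 = 0.0818 bits per symbol

This means we can reliably transmit up to 0.0818 bits of information per channel use.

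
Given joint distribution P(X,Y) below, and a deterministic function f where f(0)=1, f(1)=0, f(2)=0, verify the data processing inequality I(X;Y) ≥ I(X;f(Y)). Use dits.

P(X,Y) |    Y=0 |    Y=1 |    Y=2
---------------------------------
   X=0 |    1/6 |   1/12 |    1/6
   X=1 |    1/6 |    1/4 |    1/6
I(X;Y) = 0.0129, I(X;f(Y)) = 0.0031, inequality holds: 0.0129 ≥ 0.0031

Data Processing Inequality: For any Markov chain X → Y → Z, we have I(X;Y) ≥ I(X;Z).

Here Z = f(Y) is a deterministic function of Y, forming X → Y → Z.

Original I(X;Y) = 0.0129 dits

After applying f:
P(X,Z) where Z=f(Y):
- P(X,Z=0) = P(X,Y=1) + P(X,Y=2)
- P(X,Z=1) = P(X,Y=0)

I(X;Z) = I(X;f(Y)) = 0.0031 dits

Verification: 0.0129 ≥ 0.0031 ✓

Information cannot be created by processing; the function f can only lose information about X.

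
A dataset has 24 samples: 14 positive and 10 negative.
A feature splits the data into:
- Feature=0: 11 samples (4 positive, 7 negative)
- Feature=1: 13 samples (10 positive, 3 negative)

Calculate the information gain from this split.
0.1243 bits

Information Gain = H(Y) - H(Y|Feature)

Before split:
P(positive) = 14/24 = 0.5833
H(Y) = 0.9799 bits

After split:
Feature=0: H = 0.9457 bits (weight = 11/24)
Feature=1: H = 0.7793 bits (weight = 13/24)
H(Y|Feature) = (11/24)×0.9457 + (13/24)×0.7793 = 0.8556 bits

Information Gain = 0.9799 - 0.8556 = 0.1243 bits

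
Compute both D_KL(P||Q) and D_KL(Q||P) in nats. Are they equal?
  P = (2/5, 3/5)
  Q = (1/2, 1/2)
D_KL(P||Q) = 0.0201, D_KL(Q||P) = 0.0204

KL divergence is not symmetric: D_KL(P||Q) ≠ D_KL(Q||P) in general.

D_KL(P||Q) = 0.0201 nats
D_KL(Q||P) = 0.0204 nats

No, they are not equal!

This asymmetry is why KL divergence is not a true distance metric.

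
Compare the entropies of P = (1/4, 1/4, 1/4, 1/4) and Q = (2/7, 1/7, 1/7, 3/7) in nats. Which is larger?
P

Computing entropies in nats:
H(P) = 1.3863
H(Q) = 1.2770

Distribution P has higher entropy.

Intuition: The distribution closer to uniform (more spread out) has higher entropy.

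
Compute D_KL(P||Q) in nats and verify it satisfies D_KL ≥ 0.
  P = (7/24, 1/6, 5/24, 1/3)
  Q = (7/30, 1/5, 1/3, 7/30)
0.0557 nats

KL divergence satisfies the Gibbs inequality: D_KL(P||Q) ≥ 0 for all distributions P, Q.

D_KL(P||Q) = Σ p(x) log(p(x)/q(x))
Term by term:
  x=0: 7/24 × log_e[(7/24)/(7/30)] = 0.0651
  x=1: 1/6 × log_e[(1/6)/(1/5)] = -0.0304
  x=2: 5/24 × log_e[(5/24)/(1/3)] = -0.0979
  x=3: 1/3 × log_e[(1/3)/(7/30)] = 0.1189
D_KL(P||Q) = 0.0557 nats

D_KL(P||Q) = 0.0557 ≥ 0 ✓

This non-negativity is a fundamental property: relative entropy cannot be negative because it measures how different Q is from P.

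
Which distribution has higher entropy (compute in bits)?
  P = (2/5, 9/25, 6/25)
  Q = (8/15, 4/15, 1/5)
P

Computing entropies in bits:
H(P) = 1.5535
H(Q) = 1.4566

Distribution P has higher entropy.

Intuition: The distribution closer to uniform (more spread out) has higher entropy.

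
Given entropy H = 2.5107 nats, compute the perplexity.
12.3135

Perplexity is e^H (or exp(H) for natural log).

H = 2.5107 nats
Perplexity = e^2.5107 = 12.3135

Interpretation: The model's uncertainty is equivalent to choosing uniformly among 12.3 options.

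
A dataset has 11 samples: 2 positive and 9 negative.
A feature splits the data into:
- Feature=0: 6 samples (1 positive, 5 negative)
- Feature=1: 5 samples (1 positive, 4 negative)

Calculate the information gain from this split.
0.0013 bits

Information Gain = H(Y) - H(Y|Feature)

Before split:
P(positive) = 2/11 = 0.1818
H(Y) = 0.6840 bits

After split:
Feature=0: H = 0.6500 bits (weight = 6/11)
Feature=1: H = 0.7219 bits (weight = 5/11)
H(Y|Feature) = (6/11)×0.6500 + (5/11)×0.7219 = 0.6827 bits

Information Gain = 0.6840 - 0.6827 = 0.0013 bits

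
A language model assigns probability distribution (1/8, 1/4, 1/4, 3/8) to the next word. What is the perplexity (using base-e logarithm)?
3.7467

Perplexity is e^H (or exp(H) for natural log).

First, H = -Σ p log p = 1.3209 nats
Perplexity = e^1.3209 = 3.7467

Interpretation: The model's uncertainty is equivalent to choosing uniformly among 3.7 options.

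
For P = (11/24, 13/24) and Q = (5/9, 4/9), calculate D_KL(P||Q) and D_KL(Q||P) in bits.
D_KL(P||Q) = 0.0274, D_KL(Q||P) = 0.0273

KL divergence is not symmetric: D_KL(P||Q) ≠ D_KL(Q||P) in general.

D_KL(P||Q) = 0.0274 bits
D_KL(Q||P) = 0.0273 bits

No, they are not equal!

This asymmetry is why KL divergence is not a true distance metric.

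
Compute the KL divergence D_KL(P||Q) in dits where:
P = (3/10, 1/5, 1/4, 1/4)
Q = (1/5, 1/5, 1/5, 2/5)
0.0260 dits

KL divergence: D_KL(P||Q) = Σ p(x) log(p(x)/q(x))

Computing term by term:
  x=0: 3/10 × log_10[(3/10)/(1/5)] = 3/10 × 0.1761 = 0.0528
  x=1: 1/5 × log_10[(1/5)/(1/5)] = 1/5 × 0.0000 = 0.0000
  x=2: 1/4 × log_10[(1/4)/(1/5)] = 1/4 × 0.0969 = 0.0242
  x=3: 1/4 × log_10[(1/4)/(2/5)] = 1/4 × -0.2041 = -0.0510

D_KL(P||Q) = 0.0260 dits

Note: KL divergence is always non-negative and equals 0 iff P = Q.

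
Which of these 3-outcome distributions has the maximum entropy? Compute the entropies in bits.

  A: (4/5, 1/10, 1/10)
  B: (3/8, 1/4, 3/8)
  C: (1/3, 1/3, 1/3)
C

For a discrete distribution over n outcomes, entropy is maximized by the uniform distribution.

Computing entropies:
H(A) = 0.9219 bits
H(B) = 1.5613 bits
H(C) = 1.5850 bits

The uniform distribution (where all probabilities equal 1/3) achieves the maximum entropy of log_2(3) = 1.5850 bits.

Distribution C has the highest entropy.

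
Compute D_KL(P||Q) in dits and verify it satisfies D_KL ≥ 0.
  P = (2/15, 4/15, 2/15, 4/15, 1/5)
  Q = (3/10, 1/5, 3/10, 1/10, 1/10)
0.1132 dits

KL divergence satisfies the Gibbs inequality: D_KL(P||Q) ≥ 0 for all distributions P, Q.

D_KL(P||Q) = Σ p(x) log(p(x)/q(x))
Term by term:
  x=0: 2/15 × log_10[(2/15)/(3/10)] = -0.0470
  x=1: 4/15 × log_10[(4/15)/(1/5)] = 0.0333
  x=2: 2/15 × log_10[(2/15)/(3/10)] = -0.0470
  x=3: 4/15 × log_10[(4/15)/(1/10)] = 0.1136
  x=4: 1/5 × log_10[(1/5)/(1/10)] = 0.0602
D_KL(P||Q) = 0.1132 dits

D_KL(P||Q) = 0.1132 ≥ 0 ✓

This non-negativity is a fundamental property: relative entropy cannot be negative because it measures how different Q is from P.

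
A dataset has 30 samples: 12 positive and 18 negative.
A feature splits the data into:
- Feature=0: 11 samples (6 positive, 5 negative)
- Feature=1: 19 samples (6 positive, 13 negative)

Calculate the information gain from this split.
0.0366 bits

Information Gain = H(Y) - H(Y|Feature)

Before split:
P(positive) = 12/30 = 0.4000
H(Y) = 0.9710 bits

After split:
Feature=0: H = 0.9940 bits (weight = 11/30)
Feature=1: H = 0.8997 bits (weight = 19/30)
H(Y|Feature) = (11/30)×0.9940 + (19/30)×0.8997 = 0.9343 bits

Information Gain = 0.9710 - 0.9343 = 0.0366 bits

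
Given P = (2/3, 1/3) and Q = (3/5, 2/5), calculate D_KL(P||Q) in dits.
0.0041 dits

KL divergence: D_KL(P||Q) = Σ p(x) log(p(x)/q(x))

Computing term by term:
  x=0: 2/3 × log_10[(2/3)/(3/5)] = 2/3 × 0.0458 = 0.0305
  x=1: 1/3 × log_10[(1/3)/(2/5)] = 1/3 × -0.0792 = -0.0264

D_KL(P||Q) = 0.0041 dits

Note: KL divergence is always non-negative and equals 0 iff P = Q.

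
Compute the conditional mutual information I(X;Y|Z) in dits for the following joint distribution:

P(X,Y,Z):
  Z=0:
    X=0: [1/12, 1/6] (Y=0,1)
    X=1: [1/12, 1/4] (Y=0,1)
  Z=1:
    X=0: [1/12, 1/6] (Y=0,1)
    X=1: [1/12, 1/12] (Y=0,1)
0.0036 dits

Conditional mutual information: I(X;Y|Z) = H(X|Z) + H(Y|Z) - H(X,Y|Z)

H(Z) = 0.2950
H(X,Z) = 0.5898 → H(X|Z) = 0.2948
H(Y,Z) = 0.5683 → H(Y|Z) = 0.2734
H(X,Y,Z) = 0.8596 → H(X,Y|Z) = 0.5646

I(X;Y|Z) = 0.2948 + 0.2734 - 0.5646 = 0.0036 dits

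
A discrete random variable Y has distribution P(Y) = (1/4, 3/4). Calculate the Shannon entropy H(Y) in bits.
0.8113 bits

Shannon entropy is H(X) = -Σ p(x) log p(x).

For P = (1/4, 3/4):
H = -1/4 × log_2(1/4) -3/4 × log_2(3/4)
H = 0.8113 bits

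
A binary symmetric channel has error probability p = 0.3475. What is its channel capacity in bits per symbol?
0.0682 bits

For a binary symmetric channel (BSC) with error probability p:
Capacity C = 1 - H(p) bits per symbol

where H(p) = -p log₂(p) - (1-p) log₂(1-p) is the binary entropy function.

H(0.3475) = 0.9318 bits
C = 1 - 0.9318 = 0.0682 bits per symbol

This means we can reliably transmit up to 0.0682 bits of information per channel use.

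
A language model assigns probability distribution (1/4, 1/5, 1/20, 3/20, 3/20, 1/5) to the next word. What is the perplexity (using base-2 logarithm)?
5.5249

Perplexity is 2^H (or exp(H) for natural log).

First, H = -Σ p log p = 2.4660 bits
Perplexity = 2^2.4660 = 5.5249

Interpretation: The model's uncertainty is equivalent to choosing uniformly among 5.5 options.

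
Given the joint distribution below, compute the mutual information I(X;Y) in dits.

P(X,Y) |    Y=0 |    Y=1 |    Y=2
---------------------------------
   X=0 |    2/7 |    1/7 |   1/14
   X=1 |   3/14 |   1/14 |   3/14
0.0237 dits

Mutual information: I(X;Y) = H(X) + H(Y) - H(X,Y)

Marginals:
P(X) = (1/2, 1/2), H(X) = 0.3010 dits
P(Y) = (1/2, 3/14, 2/7), H(Y) = 0.4493 dits

Joint entropy: H(X,Y) = 0.7266 dits

I(X;Y) = 0.3010 + 0.4493 - 0.7266 = 0.0237 dits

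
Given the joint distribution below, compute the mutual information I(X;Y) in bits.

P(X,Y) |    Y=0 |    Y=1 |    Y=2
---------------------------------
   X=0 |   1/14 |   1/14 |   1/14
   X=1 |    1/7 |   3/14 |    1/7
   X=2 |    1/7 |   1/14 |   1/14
0.0309 bits

Mutual information: I(X;Y) = H(X) + H(Y) - H(X,Y)

Marginals:
P(X) = (3/14, 1/2, 2/7), H(X) = 1.4926 bits
P(Y) = (5/14, 5/14, 2/7), H(Y) = 1.5774 bits

Joint entropy: H(X,Y) = 3.0391 bits

I(X;Y) = 1.4926 + 1.5774 - 3.0391 = 0.0309 bits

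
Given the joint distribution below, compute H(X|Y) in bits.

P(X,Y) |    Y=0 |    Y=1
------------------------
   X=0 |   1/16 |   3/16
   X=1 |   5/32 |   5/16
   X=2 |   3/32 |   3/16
1.5226 bits

Using the chain rule: H(X|Y) = H(X,Y) - H(Y)

First, compute H(X,Y) = 2.4186 bits

Marginal P(Y) = (5/16, 11/16)
H(Y) = 0.8960 bits

H(X|Y) = H(X,Y) - H(Y) = 2.4186 - 0.8960 = 1.5226 bits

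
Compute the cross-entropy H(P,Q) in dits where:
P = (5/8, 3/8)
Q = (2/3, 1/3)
0.2890 dits

Cross-entropy: H(P,Q) = -Σ p(x) log q(x)

Alternatively: H(P,Q) = H(P) + D_KL(P||Q)
H(P) = 0.2873 dits
D_KL(P||Q) = 0.0017 dits

H(P,Q) = 0.2873 + 0.0017 = 0.2890 dits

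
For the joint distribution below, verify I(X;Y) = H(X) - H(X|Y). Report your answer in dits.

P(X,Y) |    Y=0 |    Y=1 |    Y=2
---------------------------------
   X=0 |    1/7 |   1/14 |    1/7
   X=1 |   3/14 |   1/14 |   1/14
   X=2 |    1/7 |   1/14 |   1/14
I(X;Y) = 0.0093 dits

Mutual information has multiple equivalent forms:
- I(X;Y) = H(X) - H(X|Y)
- I(X;Y) = H(Y) - H(Y|X)
- I(X;Y) = H(X) + H(Y) - H(X,Y)

Computing all quantities:
H(X) = 0.4748, H(Y) = 0.4493, H(X,Y) = 0.9149
H(X|Y) = 0.4656, H(Y|X) = 0.4400

Verification:
H(X) - H(X|Y) = 0.4748 - 0.4656 = 0.0093
H(Y) - H(Y|X) = 0.4493 - 0.4400 = 0.0093
H(X) + H(Y) - H(X,Y) = 0.4748 + 0.4493 - 0.9149 = 0.0093

All forms give I(X;Y) = 0.0093 dits. ✓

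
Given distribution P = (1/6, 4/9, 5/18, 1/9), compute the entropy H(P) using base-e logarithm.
1.2590 nats

Shannon entropy is H(X) = -Σ p(x) log p(x).

For P = (1/6, 4/9, 5/18, 1/9):
H = -1/6 × log_e(1/6) -4/9 × log_e(4/9) -5/18 × log_e(5/18) -1/9 × log_e(1/9)
H = 1.2590 nats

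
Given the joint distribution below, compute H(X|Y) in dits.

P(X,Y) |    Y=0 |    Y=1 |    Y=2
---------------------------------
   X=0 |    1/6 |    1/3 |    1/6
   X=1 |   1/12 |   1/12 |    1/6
0.2600 dits

Using the chain rule: H(X|Y) = H(X,Y) - H(Y)

First, compute H(X,Y) = 0.7280 dits

Marginal P(Y) = (1/4, 5/12, 1/3)
H(Y) = 0.4680 dits

H(X|Y) = H(X,Y) - H(Y) = 0.7280 - 0.4680 = 0.2600 dits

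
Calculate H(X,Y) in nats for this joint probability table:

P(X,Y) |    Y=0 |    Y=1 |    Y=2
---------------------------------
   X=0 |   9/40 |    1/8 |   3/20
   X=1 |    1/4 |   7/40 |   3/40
1.7260 nats

Joint entropy is H(X,Y) = -Σ_{x,y} p(x,y) log p(x,y).

Summing over all non-zero entries:
H(X,Y) = -[9/40·log_e(9/40) + 1/8·log_e(1/8) + 3/20·log_e(3/20) + 1/4·log_e(1/4) + 7/40·log_e(7/40) + 3/40·log_e(3/40)]
H(X,Y) = 1.7260 nats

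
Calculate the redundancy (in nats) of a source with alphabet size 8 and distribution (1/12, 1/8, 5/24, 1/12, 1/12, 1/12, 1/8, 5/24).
0.0777 nats

Redundancy measures how far a source is from maximum entropy:
R = H_max - H(X)

Maximum entropy for 8 symbols: H_max = log_e(8) = 2.0794 nats
Actual entropy: H(X) = 2.0018 nats
Redundancy: R = 2.0794 - 2.0018 = 0.0777 nats

This redundancy represents potential for compression: the source could be compressed by 0.0777 nats per symbol.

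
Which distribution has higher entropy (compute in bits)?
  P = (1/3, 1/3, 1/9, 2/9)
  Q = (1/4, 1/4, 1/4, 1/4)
Q

Computing entropies in bits:
H(P) = 1.8911
H(Q) = 2.0000

Distribution Q has higher entropy.

Intuition: The distribution closer to uniform (more spread out) has higher entropy.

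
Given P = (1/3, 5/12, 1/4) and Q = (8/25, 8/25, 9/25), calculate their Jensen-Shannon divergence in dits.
0.0036 dits

Jensen-Shannon divergence is:
JSD(P||Q) = 0.5 × D_KL(P||M) + 0.5 × D_KL(Q||M)
where M = 0.5 × (P + Q) is the mixture distribution.

M = 0.5 × (1/3, 5/12, 1/4) + 0.5 × (8/25, 8/25, 9/25) = (0.326667, 0.368333, 0.305)

D_KL(P||M) = 0.0036 dits
D_KL(Q||M) = 0.0035 dits

JSD(P||Q) = 0.5 × 0.0036 + 0.5 × 0.0035 = 0.0036 dits

Unlike KL divergence, JSD is symmetric and bounded: 0 ≤ JSD ≤ log(2).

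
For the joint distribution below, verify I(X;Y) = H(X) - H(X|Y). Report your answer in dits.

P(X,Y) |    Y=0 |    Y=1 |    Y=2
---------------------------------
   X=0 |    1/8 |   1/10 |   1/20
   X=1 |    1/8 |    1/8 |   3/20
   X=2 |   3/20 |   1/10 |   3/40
I(X;Y) = 0.0087 dits

Mutual information has multiple equivalent forms:
- I(X;Y) = H(X) - H(X|Y)
- I(X;Y) = H(Y) - H(Y|X)
- I(X;Y) = H(X) + H(Y) - H(X,Y)

Computing all quantities:
H(X) = 0.4720, H(Y) = 0.4720, H(X,Y) = 0.9353
H(X|Y) = 0.4633, H(Y|X) = 0.4633

Verification:
H(X) - H(X|Y) = 0.4720 - 0.4633 = 0.0087
H(Y) - H(Y|X) = 0.4720 - 0.4633 = 0.0087
H(X) + H(Y) - H(X,Y) = 0.4720 + 0.4720 - 0.9353 = 0.0087

All forms give I(X;Y) = 0.0087 dits. ✓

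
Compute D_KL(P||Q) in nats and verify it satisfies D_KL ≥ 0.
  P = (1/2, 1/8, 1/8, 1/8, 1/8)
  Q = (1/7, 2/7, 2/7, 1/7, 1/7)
0.3863 nats

KL divergence satisfies the Gibbs inequality: D_KL(P||Q) ≥ 0 for all distributions P, Q.

D_KL(P||Q) = Σ p(x) log(p(x)/q(x))
Term by term:
  x=0: 1/2 × log_e[(1/2)/(1/7)] = 0.6264
  x=1: 1/8 × log_e[(1/8)/(2/7)] = -0.1033
  x=2: 1/8 × log_e[(1/8)/(2/7)] = -0.1033
  x=3: 1/8 × log_e[(1/8)/(1/7)] = -0.0167
  x=4: 1/8 × log_e[(1/8)/(1/7)] = -0.0167
D_KL(P||Q) = 0.3863 nats

D_KL(P||Q) = 0.3863 ≥ 0 ✓

This non-negativity is a fundamental property: relative entropy cannot be negative because it measures how different Q is from P.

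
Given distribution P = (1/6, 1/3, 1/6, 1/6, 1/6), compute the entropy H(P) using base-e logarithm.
1.5607 nats

Shannon entropy is H(X) = -Σ p(x) log p(x).

For P = (1/6, 1/3, 1/6, 1/6, 1/6):
H = -1/6 × log_e(1/6) -1/3 × log_e(1/3) -1/6 × log_e(1/6) -1/6 × log_e(1/6) -1/6 × log_e(1/6)
H = 1.5607 nats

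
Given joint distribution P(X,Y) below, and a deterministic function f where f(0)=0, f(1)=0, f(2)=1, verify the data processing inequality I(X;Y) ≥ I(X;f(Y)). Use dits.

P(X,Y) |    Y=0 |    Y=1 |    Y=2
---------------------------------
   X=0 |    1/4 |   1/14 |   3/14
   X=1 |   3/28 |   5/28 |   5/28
I(X;Y) = 0.0227, I(X;f(Y)) = 0.0001, inequality holds: 0.0227 ≥ 0.0001

Data Processing Inequality: For any Markov chain X → Y → Z, we have I(X;Y) ≥ I(X;Z).

Here Z = f(Y) is a deterministic function of Y, forming X → Y → Z.

Original I(X;Y) = 0.0227 dits

After applying f:
P(X,Z) where Z=f(Y):
- P(X,Z=0) = P(X,Y=0) + P(X,Y=1)
- P(X,Z=1) = P(X,Y=2)

I(X;Z) = I(X;f(Y)) = 0.0001 dits

Verification: 0.0227 ≥ 0.0001 ✓

Information cannot be created by processing; the function f can only lose information about X.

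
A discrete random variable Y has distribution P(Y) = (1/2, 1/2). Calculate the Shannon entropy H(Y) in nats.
0.6931 nats

Shannon entropy is H(X) = -Σ p(x) log p(x).

For P = (1/2, 1/2):
H = -1/2 × log_e(1/2) -1/2 × log_e(1/2)
H = 0.6931 nats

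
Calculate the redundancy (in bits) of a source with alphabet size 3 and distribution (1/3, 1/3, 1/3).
0.0000 bits

Redundancy measures how far a source is from maximum entropy:
R = H_max - H(X)

Maximum entropy for 3 symbols: H_max = log_2(3) = 1.5850 bits
Actual entropy: H(X) = 1.5850 bits
Redundancy: R = 1.5850 - 1.5850 = 0.0000 bits

This redundancy represents potential for compression: the source could be compressed by 0.0000 bits per symbol.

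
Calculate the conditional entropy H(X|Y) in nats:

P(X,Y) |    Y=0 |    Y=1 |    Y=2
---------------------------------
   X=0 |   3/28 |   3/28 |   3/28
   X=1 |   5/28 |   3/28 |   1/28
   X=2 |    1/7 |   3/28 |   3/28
1.0660 nats

Using the chain rule: H(X|Y) = H(X,Y) - H(Y)

First, compute H(X,Y) = 2.1405 nats

Marginal P(Y) = (3/7, 9/28, 1/4)
H(Y) = 1.0745 nats

H(X|Y) = H(X,Y) - H(Y) = 2.1405 - 1.0745 = 1.0660 nats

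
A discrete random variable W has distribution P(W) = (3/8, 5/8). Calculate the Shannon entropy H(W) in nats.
0.6616 nats

Shannon entropy is H(X) = -Σ p(x) log p(x).

For P = (3/8, 5/8):
H = -3/8 × log_e(3/8) -5/8 × log_e(5/8)
H = 0.6616 nats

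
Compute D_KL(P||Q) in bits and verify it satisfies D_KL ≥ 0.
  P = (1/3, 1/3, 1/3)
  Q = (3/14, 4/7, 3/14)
0.1658 bits

KL divergence satisfies the Gibbs inequality: D_KL(P||Q) ≥ 0 for all distributions P, Q.

D_KL(P||Q) = Σ p(x) log(p(x)/q(x))
Term by term:
  x=0: 1/3 × log_2[(1/3)/(3/14)] = 0.2125
  x=1: 1/3 × log_2[(1/3)/(4/7)] = -0.2592
  x=2: 1/3 × log_2[(1/3)/(3/14)] = 0.2125
D_KL(P||Q) = 0.1658 bits

D_KL(P||Q) = 0.1658 ≥ 0 ✓

This non-negativity is a fundamental property: relative entropy cannot be negative because it measures how different Q is from P.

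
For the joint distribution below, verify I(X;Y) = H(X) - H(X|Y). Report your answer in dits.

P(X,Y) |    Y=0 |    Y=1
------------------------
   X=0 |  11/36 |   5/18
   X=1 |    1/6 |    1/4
I(X;Y) = 0.0033 dits

Mutual information has multiple equivalent forms:
- I(X;Y) = H(X) - H(X|Y)
- I(X;Y) = H(Y) - H(Y|X)
- I(X;Y) = H(X) + H(Y) - H(X,Y)

Computing all quantities:
H(X) = 0.2950, H(Y) = 0.3004, H(X,Y) = 0.5921
H(X|Y) = 0.2917, H(Y|X) = 0.2971

Verification:
H(X) - H(X|Y) = 0.2950 - 0.2917 = 0.0033
H(Y) - H(Y|X) = 0.3004 - 0.2971 = 0.0033
H(X) + H(Y) - H(X,Y) = 0.2950 + 0.3004 - 0.5921 = 0.0033

All forms give I(X;Y) = 0.0033 dits. ✓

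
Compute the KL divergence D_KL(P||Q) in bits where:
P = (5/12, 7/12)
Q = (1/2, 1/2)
0.0201 bits

KL divergence: D_KL(P||Q) = Σ p(x) log(p(x)/q(x))

Computing term by term:
  x=0: 5/12 × log_2[(5/12)/(1/2)] = 5/12 × -0.2630 = -0.1096
  x=1: 7/12 × log_2[(7/12)/(1/2)] = 7/12 × 0.2224 = 0.1297

D_KL(P||Q) = 0.0201 bits

Note: KL divergence is always non-negative and equals 0 iff P = Q.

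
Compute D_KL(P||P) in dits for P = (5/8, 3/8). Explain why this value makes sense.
0.0000 dits

KL divergence satisfies the Gibbs inequality: D_KL(P||Q) ≥ 0 for all distributions P, Q.

D_KL(P||Q) = Σ p(x) log(p(x)/q(x))
Each term is p(x) × log_10(p(x)/p(x)) = p(x) × log_10(1) = 0, so the sum is 0.
D_KL(P||Q) = 0.0000 dits

When P = Q, the KL divergence is exactly 0, as there is no 'divergence' between identical distributions.

This non-negativity is a fundamental property: relative entropy cannot be negative because it measures how different Q is from P.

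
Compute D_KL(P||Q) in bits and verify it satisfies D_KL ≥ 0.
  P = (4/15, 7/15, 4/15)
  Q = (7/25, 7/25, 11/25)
0.1325 bits

KL divergence satisfies the Gibbs inequality: D_KL(P||Q) ≥ 0 for all distributions P, Q.

D_KL(P||Q) = Σ p(x) log(p(x)/q(x))
Term by term:
  x=0: 4/15 × log_2[(4/15)/(7/25)] = -0.0188
  x=1: 7/15 × log_2[(7/15)/(7/25)] = 0.3439
  x=2: 4/15 × log_2[(4/15)/(11/25)] = -0.1927
D_KL(P||Q) = 0.1325 bits

D_KL(P||Q) = 0.1325 ≥ 0 ✓

This non-negativity is a fundamental property: relative entropy cannot be negative because it measures how different Q is from P.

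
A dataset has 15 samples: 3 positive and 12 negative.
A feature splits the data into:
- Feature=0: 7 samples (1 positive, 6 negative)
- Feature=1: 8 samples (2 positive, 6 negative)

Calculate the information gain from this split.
0.0131 bits

Information Gain = H(Y) - H(Y|Feature)

Before split:
P(positive) = 3/15 = 0.2000
H(Y) = 0.7219 bits

After split:
Feature=0: H = 0.5917 bits (weight = 7/15)
Feature=1: H = 0.8113 bits (weight = 8/15)
H(Y|Feature) = (7/15)×0.5917 + (8/15)×0.8113 = 0.7088 bits

Information Gain = 0.7219 - 0.7088 = 0.0131 bits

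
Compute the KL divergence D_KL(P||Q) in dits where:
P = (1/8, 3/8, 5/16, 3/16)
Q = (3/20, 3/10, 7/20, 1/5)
0.0058 dits

KL divergence: D_KL(P||Q) = Σ p(x) log(p(x)/q(x))

Computing term by term:
  x=0: 1/8 × log_10[(1/8)/(3/20)] = 1/8 × -0.0792 = -0.0099
  x=1: 3/8 × log_10[(3/8)/(3/10)] = 3/8 × 0.0969 = 0.0363
  x=2: 5/16 × log_10[(5/16)/(7/20)] = 5/16 × -0.0492 = -0.0154
  x=3: 3/16 × log_10[(3/16)/(1/5)] = 3/16 × -0.0280 = -0.0053

D_KL(P||Q) = 0.0058 dits

Note: KL divergence is always non-negative and equals 0 iff P = Q.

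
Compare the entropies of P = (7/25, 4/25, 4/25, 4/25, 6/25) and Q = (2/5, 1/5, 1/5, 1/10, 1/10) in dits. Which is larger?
P

Computing entropies in dits:
H(P) = 0.6856
H(Q) = 0.6388

Distribution P has higher entropy.

Intuition: The distribution closer to uniform (more spread out) has higher entropy.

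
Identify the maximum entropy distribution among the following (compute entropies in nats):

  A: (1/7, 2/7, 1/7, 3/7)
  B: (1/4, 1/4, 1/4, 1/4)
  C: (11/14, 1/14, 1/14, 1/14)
B

For a discrete distribution over n outcomes, entropy is maximized by the uniform distribution.

Computing entropies:
H(A) = 1.2770 nats
H(B) = 1.3863 nats
H(C) = 0.7550 nats

The uniform distribution (where all probabilities equal 1/4) achieves the maximum entropy of log_e(4) = 1.3863 nats.

Distribution B has the highest entropy.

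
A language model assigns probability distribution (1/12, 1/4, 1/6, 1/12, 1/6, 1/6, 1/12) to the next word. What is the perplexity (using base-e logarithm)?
6.4474

Perplexity is e^H (or exp(H) for natural log).

First, H = -Σ p log p = 1.8637 nats
Perplexity = e^1.8637 = 6.4474

Interpretation: The model's uncertainty is equivalent to choosing uniformly among 6.4 options.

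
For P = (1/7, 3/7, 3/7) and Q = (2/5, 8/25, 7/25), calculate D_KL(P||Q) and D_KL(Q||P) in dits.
D_KL(P||Q) = 0.0697, D_KL(Q||P) = 0.0865

KL divergence is not symmetric: D_KL(P||Q) ≠ D_KL(Q||P) in general.

D_KL(P||Q) = 0.0697 dits
D_KL(Q||P) = 0.0865 dits

No, they are not equal!

This asymmetry is why KL divergence is not a true distance metric.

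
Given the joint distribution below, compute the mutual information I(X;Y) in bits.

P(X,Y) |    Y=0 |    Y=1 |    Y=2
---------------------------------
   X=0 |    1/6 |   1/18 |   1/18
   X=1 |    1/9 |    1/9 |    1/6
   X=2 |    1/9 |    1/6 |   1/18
0.0990 bits

Mutual information: I(X;Y) = H(X) + H(Y) - H(X,Y)

Marginals:
P(X) = (5/18, 7/18, 1/3), H(X) = 1.5715 bits
P(Y) = (7/18, 1/3, 5/18), H(Y) = 1.5715 bits

Joint entropy: H(X,Y) = 3.0441 bits

I(X;Y) = 1.5715 + 1.5715 - 3.0441 = 0.0990 bits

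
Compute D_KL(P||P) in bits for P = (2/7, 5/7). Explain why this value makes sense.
0.0000 bits

KL divergence satisfies the Gibbs inequality: D_KL(P||Q) ≥ 0 for all distributions P, Q.

D_KL(P||Q) = Σ p(x) log(p(x)/q(x))
Each term is p(x) × log_2(p(x)/p(x)) = p(x) × log_2(1) = 0, so the sum is 0.
D_KL(P||Q) = 0.0000 bits

When P = Q, the KL divergence is exactly 0, as there is no 'divergence' between identical distributions.

This non-negativity is a fundamental property: relative entropy cannot be negative because it measures how different Q is from P.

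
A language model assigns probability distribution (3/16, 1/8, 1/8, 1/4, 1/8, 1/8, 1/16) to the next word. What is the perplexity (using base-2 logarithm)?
6.5107

Perplexity is 2^H (or exp(H) for natural log).

First, H = -Σ p log p = 2.7028 bits
Perplexity = 2^2.7028 = 6.5107

Interpretation: The model's uncertainty is equivalent to choosing uniformly among 6.5 options.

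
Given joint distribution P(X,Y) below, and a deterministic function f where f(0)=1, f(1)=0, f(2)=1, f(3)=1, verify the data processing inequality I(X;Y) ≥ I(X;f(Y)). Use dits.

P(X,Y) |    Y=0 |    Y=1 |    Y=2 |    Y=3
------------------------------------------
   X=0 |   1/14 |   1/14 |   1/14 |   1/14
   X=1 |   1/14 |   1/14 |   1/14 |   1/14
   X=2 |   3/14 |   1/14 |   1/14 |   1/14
I(X;Y) = 0.0145, I(X;f(Y)) = 0.0022, inequality holds: 0.0145 ≥ 0.0022

Data Processing Inequality: For any Markov chain X → Y → Z, we have I(X;Y) ≥ I(X;Z).

Here Z = f(Y) is a deterministic function of Y, forming X → Y → Z.

Original I(X;Y) = 0.0145 dits

After applying f:
P(X,Z) where Z=f(Y):
- P(X,Z=0) = P(X,Y=1)
- P(X,Z=1) = P(X,Y=0) + P(X,Y=2) + P(X,Y=3)

I(X;Z) = I(X;f(Y)) = 0.0022 dits

Verification: 0.0145 ≥ 0.0022 ✓

Information cannot be created by processing; the function f can only lose information about X.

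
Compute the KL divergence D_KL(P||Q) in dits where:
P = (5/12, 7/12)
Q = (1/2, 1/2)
0.0061 dits

KL divergence: D_KL(P||Q) = Σ p(x) log(p(x)/q(x))

Computing term by term:
  x=0: 5/12 × log_10[(5/12)/(1/2)] = 5/12 × -0.0792 = -0.0330
  x=1: 7/12 × log_10[(7/12)/(1/2)] = 7/12 × 0.0669 = 0.0391

D_KL(P||Q) = 0.0061 dits

Note: KL divergence is always non-negative and equals 0 iff P = Q.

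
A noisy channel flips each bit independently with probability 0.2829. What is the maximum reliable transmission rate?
0.1406 bits

For a binary symmetric channel (BSC) with error probability p:
Capacity C = 1 - H(p) bits per symbol

where H(p) = -p log₂(p) - (1-p) log₂(1-p) is the binary entropy function.

H(0.2829) = 0.8594 bits
C = 1 - 0.8594 = 0.1406 bits per symbol

This means we can reliably transmit up to 0.1406 bits of information per channel use.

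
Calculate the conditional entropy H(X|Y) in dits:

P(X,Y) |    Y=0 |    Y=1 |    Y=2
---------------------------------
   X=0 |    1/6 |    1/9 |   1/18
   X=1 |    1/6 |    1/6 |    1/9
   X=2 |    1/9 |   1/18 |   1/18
0.4556 dits

Using the chain rule: H(X|Y) = H(X,Y) - H(Y)

First, compute H(X,Y) = 0.9164 dits

Marginal P(Y) = (4/9, 1/3, 2/9)
H(Y) = 0.4607 dits

H(X|Y) = H(X,Y) - H(Y) = 0.9164 - 0.4607 = 0.4556 dits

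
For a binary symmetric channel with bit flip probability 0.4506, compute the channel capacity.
0.0071 bits

For a binary symmetric channel (BSC) with error probability p:
Capacity C = 1 - H(p) bits per symbol

where H(p) = -p log₂(p) - (1-p) log₂(1-p) is the binary entropy function.

H(0.4506) = 0.9929 bits
C = 1 - 0.9929 = 0.0071 bits per symbol

This means we can reliably transmit up to 0.0071 bits of information per channel use.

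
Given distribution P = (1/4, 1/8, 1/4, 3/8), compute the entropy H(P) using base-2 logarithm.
1.9056 bits

Shannon entropy is H(X) = -Σ p(x) log p(x).

For P = (1/4, 1/8, 1/4, 3/8):
H = -1/4 × log_2(1/4) -1/8 × log_2(1/8) -1/4 × log_2(1/4) -3/8 × log_2(3/8)
H = 1.9056 bits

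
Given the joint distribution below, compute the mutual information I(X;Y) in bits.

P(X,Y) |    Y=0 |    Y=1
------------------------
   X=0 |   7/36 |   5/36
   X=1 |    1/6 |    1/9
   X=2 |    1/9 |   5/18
0.0658 bits

Mutual information: I(X;Y) = H(X) + H(Y) - H(X,Y)

Marginals:
P(X) = (1/3, 5/18, 7/18), H(X) = 1.5715 bits
P(Y) = (17/36, 19/36), H(Y) = 0.9978 bits

Joint entropy: H(X,Y) = 2.5035 bits

I(X;Y) = 1.5715 + 0.9978 - 2.5035 = 0.0658 bits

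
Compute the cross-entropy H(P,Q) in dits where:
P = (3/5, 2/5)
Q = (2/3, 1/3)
0.2965 dits

Cross-entropy: H(P,Q) = -Σ p(x) log q(x)

Alternatively: H(P,Q) = H(P) + D_KL(P||Q)
H(P) = 0.2923 dits
D_KL(P||Q) = 0.0042 dits

H(P,Q) = 0.2923 + 0.0042 = 0.2965 dits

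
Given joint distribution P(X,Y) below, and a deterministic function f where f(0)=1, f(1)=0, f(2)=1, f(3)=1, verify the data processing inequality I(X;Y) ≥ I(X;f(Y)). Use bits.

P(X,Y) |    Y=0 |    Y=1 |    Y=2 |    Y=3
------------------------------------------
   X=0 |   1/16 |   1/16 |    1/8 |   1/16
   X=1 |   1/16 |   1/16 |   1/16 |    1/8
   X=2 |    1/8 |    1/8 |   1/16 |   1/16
I(X;Y) = 0.0794, I(X;f(Y)) = 0.0157, inequality holds: 0.0794 ≥ 0.0157

Data Processing Inequality: For any Markov chain X → Y → Z, we have I(X;Y) ≥ I(X;Z).

Here Z = f(Y) is a deterministic function of Y, forming X → Y → Z.

Original I(X;Y) = 0.0794 bits

After applying f:
P(X,Z) where Z=f(Y):
- P(X,Z=0) = P(X,Y=1)
- P(X,Z=1) = P(X,Y=0) + P(X,Y=2) + P(X,Y=3)

I(X;Z) = I(X;f(Y)) = 0.0157 bits

Verification: 0.0794 ≥ 0.0157 ✓

Information cannot be created by processing; the function f can only lose information about X.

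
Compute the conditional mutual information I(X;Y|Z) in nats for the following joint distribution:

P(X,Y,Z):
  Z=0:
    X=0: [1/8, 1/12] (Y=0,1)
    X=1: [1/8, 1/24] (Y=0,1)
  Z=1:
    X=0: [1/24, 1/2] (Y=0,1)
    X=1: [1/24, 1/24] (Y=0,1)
0.0455 nats

Conditional mutual information: I(X;Y|Z) = H(X|Z) + H(Y|Z) - H(X,Y|Z)

H(Z) = 0.6616
H(X,Z) = 1.1646 → H(X|Z) = 0.5030
H(Y,Z) = 1.1457 → H(Y|Z) = 0.4841
H(X,Y,Z) = 1.6032 → H(X,Y|Z) = 0.9416

I(X;Y|Z) = 0.5030 + 0.4841 - 0.9416 = 0.0455 nats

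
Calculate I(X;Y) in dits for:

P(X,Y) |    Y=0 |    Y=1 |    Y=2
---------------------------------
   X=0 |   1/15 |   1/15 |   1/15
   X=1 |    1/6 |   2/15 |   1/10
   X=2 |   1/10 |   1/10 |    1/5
0.0124 dits

Mutual information: I(X;Y) = H(X) + H(Y) - H(X,Y)

Marginals:
P(X) = (1/5, 2/5, 2/5), H(X) = 0.4581 dits
P(Y) = (1/3, 3/10, 11/30), H(Y) = 0.4757 dits

Joint entropy: H(X,Y) = 0.9214 dits

I(X;Y) = 0.4581 + 0.4757 - 0.9214 = 0.0124 dits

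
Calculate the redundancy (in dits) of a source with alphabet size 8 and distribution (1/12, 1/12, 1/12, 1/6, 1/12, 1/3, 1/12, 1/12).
0.0748 dits

Redundancy measures how far a source is from maximum entropy:
R = H_max - H(X)

Maximum entropy for 8 symbols: H_max = log_10(8) = 0.9031 dits
Actual entropy: H(X) = 0.8283 dits
Redundancy: R = 0.9031 - 0.8283 = 0.0748 dits

This redundancy represents potential for compression: the source could be compressed by 0.0748 dits per symbol.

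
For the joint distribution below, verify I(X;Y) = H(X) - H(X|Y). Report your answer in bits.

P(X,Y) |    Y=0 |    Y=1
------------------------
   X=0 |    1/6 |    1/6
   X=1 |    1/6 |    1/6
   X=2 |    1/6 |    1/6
I(X;Y) = 0.0000 bits

Mutual information has multiple equivalent forms:
- I(X;Y) = H(X) - H(X|Y)
- I(X;Y) = H(Y) - H(Y|X)
- I(X;Y) = H(X) + H(Y) - H(X,Y)

Computing all quantities:
H(X) = 1.5850, H(Y) = 1.0000, H(X,Y) = 2.5850
H(X|Y) = 1.5850, H(Y|X) = 1.0000

Verification:
H(X) - H(X|Y) = 1.5850 - 1.5850 = 0.0000
H(Y) - H(Y|X) = 1.0000 - 1.0000 = 0.0000
H(X) + H(Y) - H(X,Y) = 1.5850 + 1.0000 - 2.5850 = 0.0000

All forms give I(X;Y) = 0.0000 bits. ✓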